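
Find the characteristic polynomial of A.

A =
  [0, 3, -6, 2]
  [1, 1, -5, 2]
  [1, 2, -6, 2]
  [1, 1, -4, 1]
x^4 + 4*x^3 + 6*x^2 + 4*x + 1

Expanding det(x·I − A) (e.g. by cofactor expansion or by noting that A is similar to its Jordan form J, which has the same characteristic polynomial as A) gives
  χ_A(x) = x^4 + 4*x^3 + 6*x^2 + 4*x + 1
which factors as (x + 1)^4. The eigenvalues (with algebraic multiplicities) are λ = -1 with multiplicity 4.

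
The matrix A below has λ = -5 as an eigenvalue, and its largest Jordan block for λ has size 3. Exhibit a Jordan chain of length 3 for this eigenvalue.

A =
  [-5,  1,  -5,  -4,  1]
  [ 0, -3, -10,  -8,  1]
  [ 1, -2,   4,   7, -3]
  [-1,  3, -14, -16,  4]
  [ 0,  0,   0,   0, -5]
A Jordan chain for λ = -5 of length 3:
v_1 = (-1, -2, 2, -3, 0)ᵀ
v_2 = (0, 0, 1, -1, 0)ᵀ
v_3 = (1, 0, 0, 0, 0)ᵀ

Let N = A − (-5)·I. We want v_3 with N^3 v_3 = 0 but N^2 v_3 ≠ 0; then v_{j-1} := N · v_j for j = 3, …, 2.

Pick v_3 = (1, 0, 0, 0, 0)ᵀ.
Then v_2 = N · v_3 = (0, 0, 1, -1, 0)ᵀ.
Then v_1 = N · v_2 = (-1, -2, 2, -3, 0)ᵀ.

Sanity check: (A − (-5)·I) v_1 = (0, 0, 0, 0, 0)ᵀ = 0. ✓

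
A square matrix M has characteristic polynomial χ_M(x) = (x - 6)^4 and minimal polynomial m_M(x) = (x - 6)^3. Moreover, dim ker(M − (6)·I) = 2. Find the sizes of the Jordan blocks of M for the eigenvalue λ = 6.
Block sizes for λ = 6: [3, 1]

Step 1 — from the characteristic polynomial, algebraic multiplicity of λ = 6 is 4. From dim ker(M − (6)·I) = 2, there are exactly 2 Jordan blocks for λ = 6.
Step 2 — from the minimal polynomial, the factor (x − 6)^3 tells us the largest block for λ = 6 has size 3.
Step 3 — with total size 4, 2 blocks, and largest block 3, the block sizes (in nonincreasing order) are [3, 1].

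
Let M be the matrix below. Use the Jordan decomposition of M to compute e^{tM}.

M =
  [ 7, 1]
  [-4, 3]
e^{tM} =
  [2*t*exp(5*t) + exp(5*t), t*exp(5*t)]
  [-4*t*exp(5*t), -2*t*exp(5*t) + exp(5*t)]

Strategy: write M = P · J · P⁻¹ where J is a Jordan canonical form, so e^{tM} = P · e^{tJ} · P⁻¹, and e^{tJ} can be computed block-by-block.

M has Jordan form
J =
  [5, 1]
  [0, 5]
(up to reordering of blocks).

Per-block formulas:
  For a 2×2 Jordan block J_2(5): exp(t · J_2(5)) = e^(5t)·(I + t·N), where N is the 2×2 nilpotent shift.

After assembling e^{tJ} and conjugating by P, we get:

e^{tM} =
  [2*t*exp(5*t) + exp(5*t), t*exp(5*t)]
  [-4*t*exp(5*t), -2*t*exp(5*t) + exp(5*t)]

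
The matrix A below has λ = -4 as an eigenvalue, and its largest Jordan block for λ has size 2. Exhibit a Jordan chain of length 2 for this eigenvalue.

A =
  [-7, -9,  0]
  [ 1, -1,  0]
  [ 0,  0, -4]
A Jordan chain for λ = -4 of length 2:
v_1 = (-3, 1, 0)ᵀ
v_2 = (1, 0, 0)ᵀ

Let N = A − (-4)·I. We want v_2 with N^2 v_2 = 0 but N^1 v_2 ≠ 0; then v_{j-1} := N · v_j for j = 2, …, 2.

Pick v_2 = (1, 0, 0)ᵀ.
Then v_1 = N · v_2 = (-3, 1, 0)ᵀ.

Sanity check: (A − (-4)·I) v_1 = (0, 0, 0)ᵀ = 0. ✓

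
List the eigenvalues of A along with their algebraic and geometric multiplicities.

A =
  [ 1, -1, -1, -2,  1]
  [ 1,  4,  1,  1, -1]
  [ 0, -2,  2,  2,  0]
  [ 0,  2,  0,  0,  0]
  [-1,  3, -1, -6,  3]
λ = 2: alg = 5, geom = 3

Step 1 — factor the characteristic polynomial to read off the algebraic multiplicities:
  χ_A(x) = (x - 2)^5

Step 2 — compute geometric multiplicities via the rank-nullity identity g(λ) = n − rank(A − λI):
  rank(A − (2)·I) = 2, so dim ker(A − (2)·I) = n − 2 = 3

Summary:
  λ = 2: algebraic multiplicity = 5, geometric multiplicity = 3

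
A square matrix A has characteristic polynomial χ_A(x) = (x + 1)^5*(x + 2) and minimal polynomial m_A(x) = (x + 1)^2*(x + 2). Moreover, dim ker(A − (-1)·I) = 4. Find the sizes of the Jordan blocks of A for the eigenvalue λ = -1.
Block sizes for λ = -1: [2, 1, 1, 1]

Step 1 — from the characteristic polynomial, algebraic multiplicity of λ = -1 is 5. From dim ker(A − (-1)·I) = 4, there are exactly 4 Jordan blocks for λ = -1.
Step 2 — from the minimal polynomial, the factor (x + 1)^2 tells us the largest block for λ = -1 has size 2.
Step 3 — with total size 5, 4 blocks, and largest block 2, the block sizes (in nonincreasing order) are [2, 1, 1, 1].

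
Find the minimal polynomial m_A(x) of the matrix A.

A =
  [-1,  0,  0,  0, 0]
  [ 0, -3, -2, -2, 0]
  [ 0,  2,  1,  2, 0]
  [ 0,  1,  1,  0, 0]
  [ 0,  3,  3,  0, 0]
x^2 + x

The characteristic polynomial is χ_A(x) = x^2*(x + 1)^3, so the eigenvalues are known. The minimal polynomial is
  m_A(x) = Π_λ (x − λ)^{k_λ}
where k_λ is the size of the *largest* Jordan block for λ (equivalently, the smallest k with (A − λI)^k v = 0 for every generalised eigenvector v of λ).

  λ = -1: largest Jordan block has size 1, contributing (x + 1)
  λ = 0: largest Jordan block has size 1, contributing (x − 0)

So m_A(x) = x*(x + 1) = x^2 + x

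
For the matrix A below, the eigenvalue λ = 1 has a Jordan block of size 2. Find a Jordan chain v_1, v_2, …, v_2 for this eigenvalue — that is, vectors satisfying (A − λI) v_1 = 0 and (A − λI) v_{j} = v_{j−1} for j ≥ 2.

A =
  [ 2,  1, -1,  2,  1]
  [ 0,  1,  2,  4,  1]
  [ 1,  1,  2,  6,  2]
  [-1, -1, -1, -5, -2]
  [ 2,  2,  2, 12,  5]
A Jordan chain for λ = 1 of length 2:
v_1 = (1, 0, 1, -1, 2)ᵀ
v_2 = (1, 0, 0, 0, 0)ᵀ

Let N = A − (1)·I. We want v_2 with N^2 v_2 = 0 but N^1 v_2 ≠ 0; then v_{j-1} := N · v_j for j = 2, …, 2.

Pick v_2 = (1, 0, 0, 0, 0)ᵀ.
Then v_1 = N · v_2 = (1, 0, 1, -1, 2)ᵀ.

Sanity check: (A − (1)·I) v_1 = (0, 0, 0, 0, 0)ᵀ = 0. ✓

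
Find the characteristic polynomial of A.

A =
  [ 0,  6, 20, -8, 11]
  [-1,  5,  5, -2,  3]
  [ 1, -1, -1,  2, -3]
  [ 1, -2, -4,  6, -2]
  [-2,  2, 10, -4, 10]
x^5 - 20*x^4 + 160*x^3 - 640*x^2 + 1280*x - 1024

Expanding det(x·I − A) (e.g. by cofactor expansion or by noting that A is similar to its Jordan form J, which has the same characteristic polynomial as A) gives
  χ_A(x) = x^5 - 20*x^4 + 160*x^3 - 640*x^2 + 1280*x - 1024
which factors as (x - 4)^5. The eigenvalues (with algebraic multiplicities) are λ = 4 with multiplicity 5.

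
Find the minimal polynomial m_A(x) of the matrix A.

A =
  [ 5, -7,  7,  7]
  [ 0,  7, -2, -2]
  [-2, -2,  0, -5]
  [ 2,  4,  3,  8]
x^2 - 10*x + 25

The characteristic polynomial is χ_A(x) = (x - 5)^4, so the eigenvalues are known. The minimal polynomial is
  m_A(x) = Π_λ (x − λ)^{k_λ}
where k_λ is the size of the *largest* Jordan block for λ (equivalently, the smallest k with (A − λI)^k v = 0 for every generalised eigenvector v of λ).

  λ = 5: largest Jordan block has size 2, contributing (x − 5)^2

So m_A(x) = (x - 5)^2 = x^2 - 10*x + 25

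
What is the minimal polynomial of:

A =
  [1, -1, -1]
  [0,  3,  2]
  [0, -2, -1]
x^2 - 2*x + 1

The characteristic polynomial is χ_A(x) = (x - 1)^3, so the eigenvalues are known. The minimal polynomial is
  m_A(x) = Π_λ (x − λ)^{k_λ}
where k_λ is the size of the *largest* Jordan block for λ (equivalently, the smallest k with (A − λI)^k v = 0 for every generalised eigenvector v of λ).

  λ = 1: largest Jordan block has size 2, contributing (x − 1)^2

So m_A(x) = (x - 1)^2 = x^2 - 2*x + 1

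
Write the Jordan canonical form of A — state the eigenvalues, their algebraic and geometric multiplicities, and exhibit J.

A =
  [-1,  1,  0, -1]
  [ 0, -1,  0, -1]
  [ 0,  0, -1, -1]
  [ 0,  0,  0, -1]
J_3(-1) ⊕ J_1(-1)

The characteristic polynomial is
  det(x·I − A) = x^4 + 4*x^3 + 6*x^2 + 4*x + 1 = (x + 1)^4

Eigenvalues and multiplicities (the geometric multiplicity of λ is n − rank(A − λI), which equals the number of Jordan blocks for λ):
  λ = -1: algebraic multiplicity = 4, geometric multiplicity = 2

Determining the block sizes for each eigenvalue:
  λ = -1: with am = 4 and gm = 2, the partition is not yet determined (e.g. several partitions of 4 into 2 parts exist). Let N = A − (-1)·I. Computing rank(N^1) = 2, rank(N^2) = 1, rank(N^3) = 0; the number of blocks of size ≥ j is rank(N^{j−1}) − rank(N^j), giving [2, 1, 1]. So we have 1 block(s) of size 3, 1 block(s) of size 1 → block sizes [3, 1]

Assembling the blocks gives a Jordan form
J =
  [-1,  1,  0,  0]
  [ 0, -1,  1,  0]
  [ 0,  0, -1,  0]
  [ 0,  0,  0, -1]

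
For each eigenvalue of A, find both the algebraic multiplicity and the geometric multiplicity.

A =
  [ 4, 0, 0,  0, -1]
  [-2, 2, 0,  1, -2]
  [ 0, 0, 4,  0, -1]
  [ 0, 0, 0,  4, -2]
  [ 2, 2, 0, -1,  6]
λ = 4: alg = 5, geom = 3

Step 1 — factor the characteristic polynomial to read off the algebraic multiplicities:
  χ_A(x) = (x - 4)^5

Step 2 — compute geometric multiplicities via the rank-nullity identity g(λ) = n − rank(A − λI):
  rank(A − (4)·I) = 2, so dim ker(A − (4)·I) = n − 2 = 3

Summary:
  λ = 4: algebraic multiplicity = 5, geometric multiplicity = 3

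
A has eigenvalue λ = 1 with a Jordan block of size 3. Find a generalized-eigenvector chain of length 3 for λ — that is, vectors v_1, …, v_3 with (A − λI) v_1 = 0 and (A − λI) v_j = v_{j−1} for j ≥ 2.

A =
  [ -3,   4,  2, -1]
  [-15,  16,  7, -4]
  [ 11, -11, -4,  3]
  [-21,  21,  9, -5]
A Jordan chain for λ = 1 of length 3:
v_1 = (-1, -4, 3, -6)ᵀ
v_2 = (-4, -15, 11, -21)ᵀ
v_3 = (1, 0, 0, 0)ᵀ

Let N = A − (1)·I. We want v_3 with N^3 v_3 = 0 but N^2 v_3 ≠ 0; then v_{j-1} := N · v_j for j = 3, …, 2.

Pick v_3 = (1, 0, 0, 0)ᵀ.
Then v_2 = N · v_3 = (-4, -15, 11, -21)ᵀ.
Then v_1 = N · v_2 = (-1, -4, 3, -6)ᵀ.

Sanity check: (A − (1)·I) v_1 = (0, 0, 0, 0)ᵀ = 0. ✓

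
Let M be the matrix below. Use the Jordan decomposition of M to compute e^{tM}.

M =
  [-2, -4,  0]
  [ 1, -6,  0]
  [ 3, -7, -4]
e^{tM} =
  [2*t*exp(-4*t) + exp(-4*t), -4*t*exp(-4*t), 0]
  [t*exp(-4*t), -2*t*exp(-4*t) + exp(-4*t), 0]
  [-t^2*exp(-4*t)/2 + 3*t*exp(-4*t), t^2*exp(-4*t) - 7*t*exp(-4*t), exp(-4*t)]

Strategy: write M = P · J · P⁻¹ where J is a Jordan canonical form, so e^{tM} = P · e^{tJ} · P⁻¹, and e^{tJ} can be computed block-by-block.

M has Jordan form
J =
  [-4,  1,  0]
  [ 0, -4,  1]
  [ 0,  0, -4]
(up to reordering of blocks).

Per-block formulas:
  For a 3×3 Jordan block J_3(-4): exp(t · J_3(-4)) = e^(-4t)·(I + t·N + (t^2/2)·N^2), where N is the 3×3 nilpotent shift.

After assembling e^{tJ} and conjugating by P, we get:

e^{tM} =
  [2*t*exp(-4*t) + exp(-4*t), -4*t*exp(-4*t), 0]
  [t*exp(-4*t), -2*t*exp(-4*t) + exp(-4*t), 0]
  [-t^2*exp(-4*t)/2 + 3*t*exp(-4*t), t^2*exp(-4*t) - 7*t*exp(-4*t), exp(-4*t)]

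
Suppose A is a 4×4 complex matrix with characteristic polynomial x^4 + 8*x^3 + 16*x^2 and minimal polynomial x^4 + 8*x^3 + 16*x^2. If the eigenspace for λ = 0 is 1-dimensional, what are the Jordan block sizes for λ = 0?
Block sizes for λ = 0: [2]

Step 1 — from the characteristic polynomial, algebraic multiplicity of λ = 0 is 2. From dim ker(A − (0)·I) = 1, there are exactly 1 Jordan blocks for λ = 0.
Step 2 — from the minimal polynomial, the factor (x − 0)^2 tells us the largest block for λ = 0 has size 2.
Step 3 — with total size 2, 1 blocks, and largest block 2, the block sizes (in nonincreasing order) are [2].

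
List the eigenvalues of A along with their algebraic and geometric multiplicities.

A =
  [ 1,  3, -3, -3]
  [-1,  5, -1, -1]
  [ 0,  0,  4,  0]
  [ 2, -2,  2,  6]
λ = 4: alg = 4, geom = 3

Step 1 — factor the characteristic polynomial to read off the algebraic multiplicities:
  χ_A(x) = (x - 4)^4

Step 2 — compute geometric multiplicities via the rank-nullity identity g(λ) = n − rank(A − λI):
  rank(A − (4)·I) = 1, so dim ker(A − (4)·I) = n − 1 = 3

Summary:
  λ = 4: algebraic multiplicity = 4, geometric multiplicity = 3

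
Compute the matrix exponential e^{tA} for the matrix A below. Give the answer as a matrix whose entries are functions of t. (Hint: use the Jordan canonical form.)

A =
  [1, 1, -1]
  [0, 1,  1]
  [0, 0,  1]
e^{tA} =
  [exp(t), t*exp(t), t^2*exp(t)/2 - t*exp(t)]
  [0, exp(t), t*exp(t)]
  [0, 0, exp(t)]

Strategy: write A = P · J · P⁻¹ where J is a Jordan canonical form, so e^{tA} = P · e^{tJ} · P⁻¹, and e^{tJ} can be computed block-by-block.

A has Jordan form
J =
  [1, 1, 0]
  [0, 1, 1]
  [0, 0, 1]
(up to reordering of blocks).

Per-block formulas:
  For a 3×3 Jordan block J_3(1): exp(t · J_3(1)) = e^(1t)·(I + t·N + (t^2/2)·N^2), where N is the 3×3 nilpotent shift.

After assembling e^{tJ} and conjugating by P, we get:

e^{tA} =
  [exp(t), t*exp(t), t^2*exp(t)/2 - t*exp(t)]
  [0, exp(t), t*exp(t)]
  [0, 0, exp(t)]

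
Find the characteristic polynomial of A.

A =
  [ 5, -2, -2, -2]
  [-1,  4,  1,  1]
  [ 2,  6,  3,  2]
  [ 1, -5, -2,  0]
x^4 - 12*x^3 + 54*x^2 - 108*x + 81

Expanding det(x·I − A) (e.g. by cofactor expansion or by noting that A is similar to its Jordan form J, which has the same characteristic polynomial as A) gives
  χ_A(x) = x^4 - 12*x^3 + 54*x^2 - 108*x + 81
which factors as (x - 3)^4. The eigenvalues (with algebraic multiplicities) are λ = 3 with multiplicity 4.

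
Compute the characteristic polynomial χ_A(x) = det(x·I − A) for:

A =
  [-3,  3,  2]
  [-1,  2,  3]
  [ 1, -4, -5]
x^3 + 6*x^2 + 12*x + 8

Expanding det(x·I − A) (e.g. by cofactor expansion or by noting that A is similar to its Jordan form J, which has the same characteristic polynomial as A) gives
  χ_A(x) = x^3 + 6*x^2 + 12*x + 8
which factors as (x + 2)^3. The eigenvalues (with algebraic multiplicities) are λ = -2 with multiplicity 3.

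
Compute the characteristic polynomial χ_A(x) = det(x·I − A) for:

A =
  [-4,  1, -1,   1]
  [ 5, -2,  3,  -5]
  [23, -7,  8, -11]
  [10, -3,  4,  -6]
x^4 + 4*x^3 + 6*x^2 + 4*x + 1

Expanding det(x·I − A) (e.g. by cofactor expansion or by noting that A is similar to its Jordan form J, which has the same characteristic polynomial as A) gives
  χ_A(x) = x^4 + 4*x^3 + 6*x^2 + 4*x + 1
which factors as (x + 1)^4. The eigenvalues (with algebraic multiplicities) are λ = -1 with multiplicity 4.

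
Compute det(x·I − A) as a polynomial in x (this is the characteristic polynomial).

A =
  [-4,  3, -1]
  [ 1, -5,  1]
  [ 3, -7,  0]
x^3 + 9*x^2 + 27*x + 27

Expanding det(x·I − A) (e.g. by cofactor expansion or by noting that A is similar to its Jordan form J, which has the same characteristic polynomial as A) gives
  χ_A(x) = x^3 + 9*x^2 + 27*x + 27
which factors as (x + 3)^3. The eigenvalues (with algebraic multiplicities) are λ = -3 with multiplicity 3.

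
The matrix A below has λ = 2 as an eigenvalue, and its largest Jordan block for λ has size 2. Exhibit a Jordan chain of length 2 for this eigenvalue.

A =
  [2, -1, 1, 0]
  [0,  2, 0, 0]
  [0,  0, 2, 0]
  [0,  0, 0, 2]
A Jordan chain for λ = 2 of length 2:
v_1 = (-1, 0, 0, 0)ᵀ
v_2 = (0, 1, 0, 0)ᵀ

Let N = A − (2)·I. We want v_2 with N^2 v_2 = 0 but N^1 v_2 ≠ 0; then v_{j-1} := N · v_j for j = 2, …, 2.

Pick v_2 = (0, 1, 0, 0)ᵀ.
Then v_1 = N · v_2 = (-1, 0, 0, 0)ᵀ.

Sanity check: (A − (2)·I) v_1 = (0, 0, 0, 0)ᵀ = 0. ✓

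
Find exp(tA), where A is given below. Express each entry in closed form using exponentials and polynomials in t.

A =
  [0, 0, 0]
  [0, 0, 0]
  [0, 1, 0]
e^{tA} =
  [1, 0, 0]
  [0, 1, 0]
  [0, t, 1]

Strategy: write A = P · J · P⁻¹ where J is a Jordan canonical form, so e^{tA} = P · e^{tJ} · P⁻¹, and e^{tJ} can be computed block-by-block.

A has Jordan form
J =
  [0, 1, 0]
  [0, 0, 0]
  [0, 0, 0]
(up to reordering of blocks).

Per-block formulas:
  For a 1×1 block at λ = 0: exp(t · [0]) = [e^(0t)].
  For a 2×2 Jordan block J_2(0): exp(t · J_2(0)) = e^(0t)·(I + t·N), where N is the 2×2 nilpotent shift.

After assembling e^{tJ} and conjugating by P, we get:

e^{tA} =
  [1, 0, 0]
  [0, 1, 0]
  [0, t, 1]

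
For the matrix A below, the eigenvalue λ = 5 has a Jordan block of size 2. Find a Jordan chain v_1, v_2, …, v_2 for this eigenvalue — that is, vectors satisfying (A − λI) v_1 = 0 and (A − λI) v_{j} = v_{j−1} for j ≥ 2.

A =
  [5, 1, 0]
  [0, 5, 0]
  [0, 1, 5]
A Jordan chain for λ = 5 of length 2:
v_1 = (1, 0, 1)ᵀ
v_2 = (0, 1, 0)ᵀ

Let N = A − (5)·I. We want v_2 with N^2 v_2 = 0 but N^1 v_2 ≠ 0; then v_{j-1} := N · v_j for j = 2, …, 2.

Pick v_2 = (0, 1, 0)ᵀ.
Then v_1 = N · v_2 = (1, 0, 1)ᵀ.

Sanity check: (A − (5)·I) v_1 = (0, 0, 0)ᵀ = 0. ✓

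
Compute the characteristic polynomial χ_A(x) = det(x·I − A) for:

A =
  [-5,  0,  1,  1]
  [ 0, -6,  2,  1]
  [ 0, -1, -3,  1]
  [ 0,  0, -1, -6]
x^4 + 20*x^3 + 150*x^2 + 500*x + 625

Expanding det(x·I − A) (e.g. by cofactor expansion or by noting that A is similar to its Jordan form J, which has the same characteristic polynomial as A) gives
  χ_A(x) = x^4 + 20*x^3 + 150*x^2 + 500*x + 625
which factors as (x + 5)^4. The eigenvalues (with algebraic multiplicities) are λ = -5 with multiplicity 4.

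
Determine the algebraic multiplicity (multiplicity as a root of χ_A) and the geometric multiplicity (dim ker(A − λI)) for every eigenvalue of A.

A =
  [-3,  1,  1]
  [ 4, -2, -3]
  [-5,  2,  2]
λ = -1: alg = 3, geom = 1

Step 1 — factor the characteristic polynomial to read off the algebraic multiplicities:
  χ_A(x) = (x + 1)^3

Step 2 — compute geometric multiplicities via the rank-nullity identity g(λ) = n − rank(A − λI):
  rank(A − (-1)·I) = 2, so dim ker(A − (-1)·I) = n − 2 = 1

Summary:
  λ = -1: algebraic multiplicity = 3, geometric multiplicity = 1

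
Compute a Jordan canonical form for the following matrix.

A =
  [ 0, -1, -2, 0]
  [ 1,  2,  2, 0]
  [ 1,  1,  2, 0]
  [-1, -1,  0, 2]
J_2(1) ⊕ J_1(2) ⊕ J_1(2)

The characteristic polynomial is
  det(x·I − A) = x^4 - 6*x^3 + 13*x^2 - 12*x + 4 = (x - 2)^2*(x - 1)^2

Eigenvalues and multiplicities (the geometric multiplicity of λ is n − rank(A − λI), which equals the number of Jordan blocks for λ):
  λ = 1: algebraic multiplicity = 2, geometric multiplicity = 1
  λ = 2: algebraic multiplicity = 2, geometric multiplicity = 2

Determining the block sizes for each eigenvalue:
  λ = 1: one block (gm = 1), so the single block has size am = 2 → block sizes [2]
  λ = 2: gm = am = 2, so every block has size 1 → block sizes [1, 1]

Assembling the blocks gives a Jordan form
J =
  [1, 1, 0, 0]
  [0, 1, 0, 0]
  [0, 0, 2, 0]
  [0, 0, 0, 2]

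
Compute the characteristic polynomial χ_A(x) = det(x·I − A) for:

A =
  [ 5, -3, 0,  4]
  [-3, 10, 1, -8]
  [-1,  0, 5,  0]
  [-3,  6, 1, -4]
x^4 - 16*x^3 + 96*x^2 - 256*x + 256

Expanding det(x·I − A) (e.g. by cofactor expansion or by noting that A is similar to its Jordan form J, which has the same characteristic polynomial as A) gives
  χ_A(x) = x^4 - 16*x^3 + 96*x^2 - 256*x + 256
which factors as (x - 4)^4. The eigenvalues (with algebraic multiplicities) are λ = 4 with multiplicity 4.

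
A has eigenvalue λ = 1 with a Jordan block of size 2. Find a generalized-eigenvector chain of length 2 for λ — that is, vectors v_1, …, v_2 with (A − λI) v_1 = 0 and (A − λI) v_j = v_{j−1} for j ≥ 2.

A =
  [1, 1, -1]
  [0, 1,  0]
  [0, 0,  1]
A Jordan chain for λ = 1 of length 2:
v_1 = (1, 0, 0)ᵀ
v_2 = (0, 1, 0)ᵀ

Let N = A − (1)·I. We want v_2 with N^2 v_2 = 0 but N^1 v_2 ≠ 0; then v_{j-1} := N · v_j for j = 2, …, 2.

Pick v_2 = (0, 1, 0)ᵀ.
Then v_1 = N · v_2 = (1, 0, 0)ᵀ.

Sanity check: (A − (1)·I) v_1 = (0, 0, 0)ᵀ = 0. ✓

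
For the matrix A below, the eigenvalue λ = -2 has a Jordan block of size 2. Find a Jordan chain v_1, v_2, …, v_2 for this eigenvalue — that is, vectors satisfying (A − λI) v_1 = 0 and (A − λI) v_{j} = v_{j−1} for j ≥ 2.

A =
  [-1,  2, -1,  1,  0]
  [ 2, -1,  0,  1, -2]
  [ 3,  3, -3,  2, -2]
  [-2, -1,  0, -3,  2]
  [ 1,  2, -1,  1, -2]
A Jordan chain for λ = -2 of length 2:
v_1 = (1, 2, 3, -2, 1)ᵀ
v_2 = (1, 0, 0, 0, 0)ᵀ

Let N = A − (-2)·I. We want v_2 with N^2 v_2 = 0 but N^1 v_2 ≠ 0; then v_{j-1} := N · v_j for j = 2, …, 2.

Pick v_2 = (1, 0, 0, 0, 0)ᵀ.
Then v_1 = N · v_2 = (1, 2, 3, -2, 1)ᵀ.

Sanity check: (A − (-2)·I) v_1 = (0, 0, 0, 0, 0)ᵀ = 0. ✓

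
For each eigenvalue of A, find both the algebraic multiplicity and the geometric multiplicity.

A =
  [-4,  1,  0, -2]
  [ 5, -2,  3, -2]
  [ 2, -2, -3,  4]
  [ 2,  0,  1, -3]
λ = -3: alg = 4, geom = 2

Step 1 — factor the characteristic polynomial to read off the algebraic multiplicities:
  χ_A(x) = (x + 3)^4

Step 2 — compute geometric multiplicities via the rank-nullity identity g(λ) = n − rank(A − λI):
  rank(A − (-3)·I) = 2, so dim ker(A − (-3)·I) = n − 2 = 2

Summary:
  λ = -3: algebraic multiplicity = 4, geometric multiplicity = 2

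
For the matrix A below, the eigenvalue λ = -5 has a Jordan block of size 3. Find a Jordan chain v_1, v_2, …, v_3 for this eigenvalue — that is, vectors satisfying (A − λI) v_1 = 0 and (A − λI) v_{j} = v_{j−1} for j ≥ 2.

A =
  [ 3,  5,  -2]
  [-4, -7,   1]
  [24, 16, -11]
A Jordan chain for λ = -5 of length 3:
v_1 = (-4, 0, -16)ᵀ
v_2 = (8, -4, 24)ᵀ
v_3 = (1, 0, 0)ᵀ

Let N = A − (-5)·I. We want v_3 with N^3 v_3 = 0 but N^2 v_3 ≠ 0; then v_{j-1} := N · v_j for j = 3, …, 2.

Pick v_3 = (1, 0, 0)ᵀ.
Then v_2 = N · v_3 = (8, -4, 24)ᵀ.
Then v_1 = N · v_2 = (-4, 0, -16)ᵀ.

Sanity check: (A − (-5)·I) v_1 = (0, 0, 0)ᵀ = 0. ✓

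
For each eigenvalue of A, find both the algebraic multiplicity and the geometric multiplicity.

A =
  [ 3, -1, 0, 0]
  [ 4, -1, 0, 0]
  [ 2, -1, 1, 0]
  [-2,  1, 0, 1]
λ = 1: alg = 4, geom = 3

Step 1 — factor the characteristic polynomial to read off the algebraic multiplicities:
  χ_A(x) = (x - 1)^4

Step 2 — compute geometric multiplicities via the rank-nullity identity g(λ) = n − rank(A − λI):
  rank(A − (1)·I) = 1, so dim ker(A − (1)·I) = n − 1 = 3

Summary:
  λ = 1: algebraic multiplicity = 4, geometric multiplicity = 3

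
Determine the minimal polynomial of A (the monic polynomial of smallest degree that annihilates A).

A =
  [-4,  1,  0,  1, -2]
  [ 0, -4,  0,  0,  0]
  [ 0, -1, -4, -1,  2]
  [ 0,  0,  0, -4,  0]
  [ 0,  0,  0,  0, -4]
x^2 + 8*x + 16

The characteristic polynomial is χ_A(x) = (x + 4)^5, so the eigenvalues are known. The minimal polynomial is
  m_A(x) = Π_λ (x − λ)^{k_λ}
where k_λ is the size of the *largest* Jordan block for λ (equivalently, the smallest k with (A − λI)^k v = 0 for every generalised eigenvector v of λ).

  λ = -4: largest Jordan block has size 2, contributing (x + 4)^2

So m_A(x) = (x + 4)^2 = x^2 + 8*x + 16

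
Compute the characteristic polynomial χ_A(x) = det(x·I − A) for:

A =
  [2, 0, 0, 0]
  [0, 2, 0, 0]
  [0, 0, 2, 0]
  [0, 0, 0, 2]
x^4 - 8*x^3 + 24*x^2 - 32*x + 16

Expanding det(x·I − A) (e.g. by cofactor expansion or by noting that A is similar to its Jordan form J, which has the same characteristic polynomial as A) gives
  χ_A(x) = x^4 - 8*x^3 + 24*x^2 - 32*x + 16
which factors as (x - 2)^4. The eigenvalues (with algebraic multiplicities) are λ = 2 with multiplicity 4.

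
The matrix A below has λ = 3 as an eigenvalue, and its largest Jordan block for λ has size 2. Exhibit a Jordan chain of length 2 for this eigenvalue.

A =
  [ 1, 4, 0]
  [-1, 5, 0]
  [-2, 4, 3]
A Jordan chain for λ = 3 of length 2:
v_1 = (-2, -1, -2)ᵀ
v_2 = (1, 0, 0)ᵀ

Let N = A − (3)·I. We want v_2 with N^2 v_2 = 0 but N^1 v_2 ≠ 0; then v_{j-1} := N · v_j for j = 2, …, 2.

Pick v_2 = (1, 0, 0)ᵀ.
Then v_1 = N · v_2 = (-2, -1, -2)ᵀ.

Sanity check: (A − (3)·I) v_1 = (0, 0, 0)ᵀ = 0. ✓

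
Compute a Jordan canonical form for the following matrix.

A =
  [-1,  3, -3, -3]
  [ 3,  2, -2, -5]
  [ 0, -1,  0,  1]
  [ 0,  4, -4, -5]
J_3(-1) ⊕ J_1(-1)

The characteristic polynomial is
  det(x·I − A) = x^4 + 4*x^3 + 6*x^2 + 4*x + 1 = (x + 1)^4

Eigenvalues and multiplicities (the geometric multiplicity of λ is n − rank(A − λI), which equals the number of Jordan blocks for λ):
  λ = -1: algebraic multiplicity = 4, geometric multiplicity = 2

Determining the block sizes for each eigenvalue:
  λ = -1: with am = 4 and gm = 2, the partition is not yet determined (e.g. several partitions of 4 into 2 parts exist). Let N = A − (-1)·I. Computing rank(N^1) = 2, rank(N^2) = 1, rank(N^3) = 0; the number of blocks of size ≥ j is rank(N^{j−1}) − rank(N^j), giving [2, 1, 1]. So we have 1 block(s) of size 3, 1 block(s) of size 1 → block sizes [3, 1]

Assembling the blocks gives a Jordan form
J =
  [-1,  1,  0,  0]
  [ 0, -1,  1,  0]
  [ 0,  0, -1,  0]
  [ 0,  0,  0, -1]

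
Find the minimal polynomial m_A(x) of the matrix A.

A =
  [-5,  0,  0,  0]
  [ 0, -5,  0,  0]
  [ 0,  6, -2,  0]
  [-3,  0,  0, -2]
x^2 + 7*x + 10

The characteristic polynomial is χ_A(x) = (x + 2)^2*(x + 5)^2, so the eigenvalues are known. The minimal polynomial is
  m_A(x) = Π_λ (x − λ)^{k_λ}
where k_λ is the size of the *largest* Jordan block for λ (equivalently, the smallest k with (A − λI)^k v = 0 for every generalised eigenvector v of λ).

  λ = -5: largest Jordan block has size 1, contributing (x + 5)
  λ = -2: largest Jordan block has size 1, contributing (x + 2)

So m_A(x) = (x + 2)*(x + 5) = x^2 + 7*x + 10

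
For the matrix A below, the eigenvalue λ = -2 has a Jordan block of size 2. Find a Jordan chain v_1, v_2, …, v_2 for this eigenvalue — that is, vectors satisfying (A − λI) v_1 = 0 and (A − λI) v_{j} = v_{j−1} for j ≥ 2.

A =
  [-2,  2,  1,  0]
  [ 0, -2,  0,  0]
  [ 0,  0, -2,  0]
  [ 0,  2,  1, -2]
A Jordan chain for λ = -2 of length 2:
v_1 = (2, 0, 0, 2)ᵀ
v_2 = (0, 1, 0, 0)ᵀ

Let N = A − (-2)·I. We want v_2 with N^2 v_2 = 0 but N^1 v_2 ≠ 0; then v_{j-1} := N · v_j for j = 2, …, 2.

Pick v_2 = (0, 1, 0, 0)ᵀ.
Then v_1 = N · v_2 = (2, 0, 0, 2)ᵀ.

Sanity check: (A − (-2)·I) v_1 = (0, 0, 0, 0)ᵀ = 0. ✓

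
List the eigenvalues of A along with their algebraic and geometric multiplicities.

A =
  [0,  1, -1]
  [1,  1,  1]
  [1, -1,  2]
λ = 1: alg = 3, geom = 1

Step 1 — factor the characteristic polynomial to read off the algebraic multiplicities:
  χ_A(x) = (x - 1)^3

Step 2 — compute geometric multiplicities via the rank-nullity identity g(λ) = n − rank(A − λI):
  rank(A − (1)·I) = 2, so dim ker(A − (1)·I) = n − 2 = 1

Summary:
  λ = 1: algebraic multiplicity = 3, geometric multiplicity = 1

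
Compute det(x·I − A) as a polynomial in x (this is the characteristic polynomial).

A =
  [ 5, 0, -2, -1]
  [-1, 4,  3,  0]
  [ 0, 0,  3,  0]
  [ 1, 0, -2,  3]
x^4 - 15*x^3 + 84*x^2 - 208*x + 192

Expanding det(x·I − A) (e.g. by cofactor expansion or by noting that A is similar to its Jordan form J, which has the same characteristic polynomial as A) gives
  χ_A(x) = x^4 - 15*x^3 + 84*x^2 - 208*x + 192
which factors as (x - 4)^3*(x - 3). The eigenvalues (with algebraic multiplicities) are λ = 3 with multiplicity 1, λ = 4 with multiplicity 3.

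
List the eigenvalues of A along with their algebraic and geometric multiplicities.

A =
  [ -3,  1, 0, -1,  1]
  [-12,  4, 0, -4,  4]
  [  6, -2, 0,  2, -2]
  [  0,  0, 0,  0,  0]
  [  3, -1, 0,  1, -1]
λ = 0: alg = 5, geom = 4

Step 1 — factor the characteristic polynomial to read off the algebraic multiplicities:
  χ_A(x) = x^5

Step 2 — compute geometric multiplicities via the rank-nullity identity g(λ) = n − rank(A − λI):
  rank(A − (0)·I) = 1, so dim ker(A − (0)·I) = n − 1 = 4

Summary:
  λ = 0: algebraic multiplicity = 5, geometric multiplicity = 4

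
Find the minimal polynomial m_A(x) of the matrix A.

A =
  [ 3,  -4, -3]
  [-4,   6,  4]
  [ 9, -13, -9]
x^3

The characteristic polynomial is χ_A(x) = x^3, so the eigenvalues are known. The minimal polynomial is
  m_A(x) = Π_λ (x − λ)^{k_λ}
where k_λ is the size of the *largest* Jordan block for λ (equivalently, the smallest k with (A − λI)^k v = 0 for every generalised eigenvector v of λ).

  λ = 0: largest Jordan block has size 3, contributing (x − 0)^3

So m_A(x) = x^3 = x^3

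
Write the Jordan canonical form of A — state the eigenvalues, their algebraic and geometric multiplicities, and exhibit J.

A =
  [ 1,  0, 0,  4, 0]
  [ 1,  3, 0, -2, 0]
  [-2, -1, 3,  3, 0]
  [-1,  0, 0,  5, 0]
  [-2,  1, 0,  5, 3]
J_2(3) ⊕ J_2(3) ⊕ J_1(3)

The characteristic polynomial is
  det(x·I − A) = x^5 - 15*x^4 + 90*x^3 - 270*x^2 + 405*x - 243 = (x - 3)^5

Eigenvalues and multiplicities (the geometric multiplicity of λ is n − rank(A − λI), which equals the number of Jordan blocks for λ):
  λ = 3: algebraic multiplicity = 5, geometric multiplicity = 3

Determining the block sizes for each eigenvalue:
  λ = 3: with am = 5 and gm = 3, the partition is not yet determined (e.g. several partitions of 5 into 3 parts exist). Let N = A − (3)·I. Computing rank(N^1) = 2, rank(N^2) = 0; the number of blocks of size ≥ j is rank(N^{j−1}) − rank(N^j), giving [3, 2]. So we have 2 block(s) of size 2, 1 block(s) of size 1 → block sizes [2, 2, 1]

Assembling the blocks gives a Jordan form
J =
  [3, 1, 0, 0, 0]
  [0, 3, 0, 0, 0]
  [0, 0, 3, 1, 0]
  [0, 0, 0, 3, 0]
  [0, 0, 0, 0, 3]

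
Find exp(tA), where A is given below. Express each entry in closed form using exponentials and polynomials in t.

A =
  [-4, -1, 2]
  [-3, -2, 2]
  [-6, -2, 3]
e^{tA} =
  [-3*t*exp(-t) + exp(-t), -t*exp(-t), 2*t*exp(-t)]
  [-3*t*exp(-t), -t*exp(-t) + exp(-t), 2*t*exp(-t)]
  [-6*t*exp(-t), -2*t*exp(-t), 4*t*exp(-t) + exp(-t)]

Strategy: write A = P · J · P⁻¹ where J is a Jordan canonical form, so e^{tA} = P · e^{tJ} · P⁻¹, and e^{tJ} can be computed block-by-block.

A has Jordan form
J =
  [-1,  1,  0]
  [ 0, -1,  0]
  [ 0,  0, -1]
(up to reordering of blocks).

Per-block formulas:
  For a 1×1 block at λ = -1: exp(t · [-1]) = [e^(-1t)].
  For a 2×2 Jordan block J_2(-1): exp(t · J_2(-1)) = e^(-1t)·(I + t·N), where N is the 2×2 nilpotent shift.

After assembling e^{tJ} and conjugating by P, we get:

e^{tA} =
  [-3*t*exp(-t) + exp(-t), -t*exp(-t), 2*t*exp(-t)]
  [-3*t*exp(-t), -t*exp(-t) + exp(-t), 2*t*exp(-t)]
  [-6*t*exp(-t), -2*t*exp(-t), 4*t*exp(-t) + exp(-t)]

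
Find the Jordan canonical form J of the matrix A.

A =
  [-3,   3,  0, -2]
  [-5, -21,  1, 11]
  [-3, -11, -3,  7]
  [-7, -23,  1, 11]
J_3(-4) ⊕ J_1(-4)

The characteristic polynomial is
  det(x·I − A) = x^4 + 16*x^3 + 96*x^2 + 256*x + 256 = (x + 4)^4

Eigenvalues and multiplicities (the geometric multiplicity of λ is n − rank(A − λI), which equals the number of Jordan blocks for λ):
  λ = -4: algebraic multiplicity = 4, geometric multiplicity = 2

Determining the block sizes for each eigenvalue:
  λ = -4: with am = 4 and gm = 2, the partition is not yet determined (e.g. several partitions of 4 into 2 parts exist). Let N = A − (-4)·I. Computing rank(N^1) = 2, rank(N^2) = 1, rank(N^3) = 0; the number of blocks of size ≥ j is rank(N^{j−1}) − rank(N^j), giving [2, 1, 1]. So we have 1 block(s) of size 3, 1 block(s) of size 1 → block sizes [3, 1]

Assembling the blocks gives a Jordan form
J =
  [-4,  1,  0,  0]
  [ 0, -4,  1,  0]
  [ 0,  0, -4,  0]
  [ 0,  0,  0, -4]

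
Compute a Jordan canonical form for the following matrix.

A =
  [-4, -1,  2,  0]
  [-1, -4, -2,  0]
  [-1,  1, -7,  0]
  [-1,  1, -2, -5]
J_2(-5) ⊕ J_1(-5) ⊕ J_1(-5)

The characteristic polynomial is
  det(x·I − A) = x^4 + 20*x^3 + 150*x^2 + 500*x + 625 = (x + 5)^4

Eigenvalues and multiplicities (the geometric multiplicity of λ is n − rank(A − λI), which equals the number of Jordan blocks for λ):
  λ = -5: algebraic multiplicity = 4, geometric multiplicity = 3

Determining the block sizes for each eigenvalue:
  λ = -5: 3 blocks summing to 4 forces exactly one block of size 2 and the rest size 1 → block sizes [2, 1, 1]

Assembling the blocks gives a Jordan form
J =
  [-5,  1,  0,  0]
  [ 0, -5,  0,  0]
  [ 0,  0, -5,  0]
  [ 0,  0,  0, -5]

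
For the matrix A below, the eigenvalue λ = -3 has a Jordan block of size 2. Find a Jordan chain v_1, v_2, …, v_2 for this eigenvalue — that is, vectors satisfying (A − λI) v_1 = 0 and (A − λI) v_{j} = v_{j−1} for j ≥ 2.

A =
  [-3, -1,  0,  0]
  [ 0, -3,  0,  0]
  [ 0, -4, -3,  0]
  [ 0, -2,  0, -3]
A Jordan chain for λ = -3 of length 2:
v_1 = (-1, 0, -4, -2)ᵀ
v_2 = (0, 1, 0, 0)ᵀ

Let N = A − (-3)·I. We want v_2 with N^2 v_2 = 0 but N^1 v_2 ≠ 0; then v_{j-1} := N · v_j for j = 2, …, 2.

Pick v_2 = (0, 1, 0, 0)ᵀ.
Then v_1 = N · v_2 = (-1, 0, -4, -2)ᵀ.

Sanity check: (A − (-3)·I) v_1 = (0, 0, 0, 0)ᵀ = 0. ✓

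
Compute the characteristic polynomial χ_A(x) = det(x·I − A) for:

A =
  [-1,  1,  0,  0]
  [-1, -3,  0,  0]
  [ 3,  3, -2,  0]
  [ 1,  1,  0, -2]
x^4 + 8*x^3 + 24*x^2 + 32*x + 16

Expanding det(x·I − A) (e.g. by cofactor expansion or by noting that A is similar to its Jordan form J, which has the same characteristic polynomial as A) gives
  χ_A(x) = x^4 + 8*x^3 + 24*x^2 + 32*x + 16
which factors as (x + 2)^4. The eigenvalues (with algebraic multiplicities) are λ = -2 with multiplicity 4.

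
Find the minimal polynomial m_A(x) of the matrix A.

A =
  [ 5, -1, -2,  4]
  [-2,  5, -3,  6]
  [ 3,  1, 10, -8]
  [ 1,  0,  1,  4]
x^3 - 18*x^2 + 108*x - 216

The characteristic polynomial is χ_A(x) = (x - 6)^4, so the eigenvalues are known. The minimal polynomial is
  m_A(x) = Π_λ (x − λ)^{k_λ}
where k_λ is the size of the *largest* Jordan block for λ (equivalently, the smallest k with (A − λI)^k v = 0 for every generalised eigenvector v of λ).

  λ = 6: largest Jordan block has size 3, contributing (x − 6)^3

So m_A(x) = (x - 6)^3 = x^3 - 18*x^2 + 108*x - 216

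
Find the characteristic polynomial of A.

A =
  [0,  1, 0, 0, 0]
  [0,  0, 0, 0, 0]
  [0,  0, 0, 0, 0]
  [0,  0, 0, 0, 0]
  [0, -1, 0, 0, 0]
x^5

Expanding det(x·I − A) (e.g. by cofactor expansion or by noting that A is similar to its Jordan form J, which has the same characteristic polynomial as A) gives
  χ_A(x) = x^5
which factors as x^5. The eigenvalues (with algebraic multiplicities) are λ = 0 with multiplicity 5.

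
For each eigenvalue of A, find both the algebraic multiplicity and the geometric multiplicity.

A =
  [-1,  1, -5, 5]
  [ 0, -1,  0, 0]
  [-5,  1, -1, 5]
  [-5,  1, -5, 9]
λ = -1: alg = 2, geom = 1; λ = 4: alg = 2, geom = 2

Step 1 — factor the characteristic polynomial to read off the algebraic multiplicities:
  χ_A(x) = (x - 4)^2*(x + 1)^2

Step 2 — compute geometric multiplicities via the rank-nullity identity g(λ) = n − rank(A − λI):
  rank(A − (-1)·I) = 3, so dim ker(A − (-1)·I) = n − 3 = 1
  rank(A − (4)·I) = 2, so dim ker(A − (4)·I) = n − 2 = 2

Summary:
  λ = -1: algebraic multiplicity = 2, geometric multiplicity = 1
  λ = 4: algebraic multiplicity = 2, geometric multiplicity = 2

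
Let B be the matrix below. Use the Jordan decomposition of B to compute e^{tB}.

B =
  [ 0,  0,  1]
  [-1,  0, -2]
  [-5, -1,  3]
e^{tB} =
  [-2*t^2*exp(t) - t*exp(t) + exp(t), -t^2*exp(t)/2, t^2*exp(t)/2 + t*exp(t)]
  [6*t^2*exp(t) - t*exp(t), 3*t^2*exp(t)/2 - t*exp(t) + exp(t), -3*t^2*exp(t)/2 - 2*t*exp(t)]
  [-2*t^2*exp(t) - 5*t*exp(t), -t^2*exp(t)/2 - t*exp(t), t^2*exp(t)/2 + 2*t*exp(t) + exp(t)]

Strategy: write B = P · J · P⁻¹ where J is a Jordan canonical form, so e^{tB} = P · e^{tJ} · P⁻¹, and e^{tJ} can be computed block-by-block.

B has Jordan form
J =
  [1, 1, 0]
  [0, 1, 1]
  [0, 0, 1]
(up to reordering of blocks).

Per-block formulas:
  For a 3×3 Jordan block J_3(1): exp(t · J_3(1)) = e^(1t)·(I + t·N + (t^2/2)·N^2), where N is the 3×3 nilpotent shift.

After assembling e^{tJ} and conjugating by P, we get:

e^{tB} =
  [-2*t^2*exp(t) - t*exp(t) + exp(t), -t^2*exp(t)/2, t^2*exp(t)/2 + t*exp(t)]
  [6*t^2*exp(t) - t*exp(t), 3*t^2*exp(t)/2 - t*exp(t) + exp(t), -3*t^2*exp(t)/2 - 2*t*exp(t)]
  [-2*t^2*exp(t) - 5*t*exp(t), -t^2*exp(t)/2 - t*exp(t), t^2*exp(t)/2 + 2*t*exp(t) + exp(t)]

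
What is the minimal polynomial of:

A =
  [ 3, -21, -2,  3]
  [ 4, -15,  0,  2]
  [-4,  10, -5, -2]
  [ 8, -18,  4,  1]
x^3 + 11*x^2 + 39*x + 45

The characteristic polynomial is χ_A(x) = (x + 3)^2*(x + 5)^2, so the eigenvalues are known. The minimal polynomial is
  m_A(x) = Π_λ (x − λ)^{k_λ}
where k_λ is the size of the *largest* Jordan block for λ (equivalently, the smallest k with (A − λI)^k v = 0 for every generalised eigenvector v of λ).

  λ = -5: largest Jordan block has size 1, contributing (x + 5)
  λ = -3: largest Jordan block has size 2, contributing (x + 3)^2

So m_A(x) = (x + 3)^2*(x + 5) = x^3 + 11*x^2 + 39*x + 45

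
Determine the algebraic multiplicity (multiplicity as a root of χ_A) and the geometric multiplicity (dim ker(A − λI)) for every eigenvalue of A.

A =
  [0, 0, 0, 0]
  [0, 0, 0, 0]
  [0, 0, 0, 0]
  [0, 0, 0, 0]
λ = 0: alg = 4, geom = 4

Step 1 — factor the characteristic polynomial to read off the algebraic multiplicities:
  χ_A(x) = x^4

Step 2 — compute geometric multiplicities via the rank-nullity identity g(λ) = n − rank(A − λI):
  rank(A − (0)·I) = 0, so dim ker(A − (0)·I) = n − 0 = 4

Summary:
  λ = 0: algebraic multiplicity = 4, geometric multiplicity = 4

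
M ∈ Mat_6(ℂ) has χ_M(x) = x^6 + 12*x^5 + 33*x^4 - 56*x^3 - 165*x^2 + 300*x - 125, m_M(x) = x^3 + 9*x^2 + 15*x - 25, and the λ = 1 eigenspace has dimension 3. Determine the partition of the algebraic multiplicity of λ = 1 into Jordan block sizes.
Block sizes for λ = 1: [1, 1, 1]

Step 1 — from the characteristic polynomial, algebraic multiplicity of λ = 1 is 3. From dim ker(M − (1)·I) = 3, there are exactly 3 Jordan blocks for λ = 1.
Step 2 — from the minimal polynomial, the factor (x − 1) tells us the largest block for λ = 1 has size 1.
Step 3 — with total size 3, 3 blocks, and largest block 1, the block sizes (in nonincreasing order) are [1, 1, 1].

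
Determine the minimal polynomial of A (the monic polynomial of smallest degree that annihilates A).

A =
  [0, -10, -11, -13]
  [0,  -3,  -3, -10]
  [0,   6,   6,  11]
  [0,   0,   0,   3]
x^4 - 6*x^3 + 9*x^2

The characteristic polynomial is χ_A(x) = x^2*(x - 3)^2, so the eigenvalues are known. The minimal polynomial is
  m_A(x) = Π_λ (x − λ)^{k_λ}
where k_λ is the size of the *largest* Jordan block for λ (equivalently, the smallest k with (A − λI)^k v = 0 for every generalised eigenvector v of λ).

  λ = 0: largest Jordan block has size 2, contributing (x − 0)^2
  λ = 3: largest Jordan block has size 2, contributing (x − 3)^2

So m_A(x) = x^2*(x - 3)^2 = x^4 - 6*x^3 + 9*x^2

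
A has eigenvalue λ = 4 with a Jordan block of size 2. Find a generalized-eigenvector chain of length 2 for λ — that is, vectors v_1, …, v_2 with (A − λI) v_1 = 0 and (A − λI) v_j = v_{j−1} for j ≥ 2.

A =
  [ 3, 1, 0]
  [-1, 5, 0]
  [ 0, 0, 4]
A Jordan chain for λ = 4 of length 2:
v_1 = (-1, -1, 0)ᵀ
v_2 = (1, 0, 0)ᵀ

Let N = A − (4)·I. We want v_2 with N^2 v_2 = 0 but N^1 v_2 ≠ 0; then v_{j-1} := N · v_j for j = 2, …, 2.

Pick v_2 = (1, 0, 0)ᵀ.
Then v_1 = N · v_2 = (-1, -1, 0)ᵀ.

Sanity check: (A − (4)·I) v_1 = (0, 0, 0)ᵀ = 0. ✓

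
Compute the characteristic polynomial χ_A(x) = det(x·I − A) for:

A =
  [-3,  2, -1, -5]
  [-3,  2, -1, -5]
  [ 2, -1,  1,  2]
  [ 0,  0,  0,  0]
x^4

Expanding det(x·I − A) (e.g. by cofactor expansion or by noting that A is similar to its Jordan form J, which has the same characteristic polynomial as A) gives
  χ_A(x) = x^4
which factors as x^4. The eigenvalues (with algebraic multiplicities) are λ = 0 with multiplicity 4.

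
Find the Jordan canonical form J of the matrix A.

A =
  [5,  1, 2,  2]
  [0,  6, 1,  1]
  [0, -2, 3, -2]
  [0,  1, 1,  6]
J_3(5) ⊕ J_1(5)

The characteristic polynomial is
  det(x·I − A) = x^4 - 20*x^3 + 150*x^2 - 500*x + 625 = (x - 5)^4

Eigenvalues and multiplicities (the geometric multiplicity of λ is n − rank(A − λI), which equals the number of Jordan blocks for λ):
  λ = 5: algebraic multiplicity = 4, geometric multiplicity = 2

Determining the block sizes for each eigenvalue:
  λ = 5: with am = 4 and gm = 2, the partition is not yet determined (e.g. several partitions of 4 into 2 parts exist). Let N = A − (5)·I. Computing rank(N^1) = 2, rank(N^2) = 1, rank(N^3) = 0; the number of blocks of size ≥ j is rank(N^{j−1}) − rank(N^j), giving [2, 1, 1]. So we have 1 block(s) of size 3, 1 block(s) of size 1 → block sizes [3, 1]

Assembling the blocks gives a Jordan form
J =
  [5, 1, 0, 0]
  [0, 5, 1, 0]
  [0, 0, 5, 0]
  [0, 0, 0, 5]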